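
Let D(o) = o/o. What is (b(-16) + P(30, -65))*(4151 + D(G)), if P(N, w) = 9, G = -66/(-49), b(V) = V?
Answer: -29064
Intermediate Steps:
G = 66/49 (G = -66*(-1/49) = 66/49 ≈ 1.3469)
D(o) = 1
(b(-16) + P(30, -65))*(4151 + D(G)) = (-16 + 9)*(4151 + 1) = -7*4152 = -29064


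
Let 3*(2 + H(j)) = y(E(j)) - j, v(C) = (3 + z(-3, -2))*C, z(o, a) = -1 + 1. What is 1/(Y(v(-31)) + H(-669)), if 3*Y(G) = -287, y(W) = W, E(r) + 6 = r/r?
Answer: 3/371 ≈ 0.0080862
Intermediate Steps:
E(r) = -5 (E(r) = -6 + r/r = -6 + 1 = -5)
z(o, a) = 0
v(C) = 3*C (v(C) = (3 + 0)*C = 3*C)
Y(G) = -287/3 (Y(G) = (1/3)*(-287) = -287/3)
H(j) = -11/3 - j/3 (H(j) = -2 + (-5 - j)/3 = -2 + (-5/3 - j/3) = -11/3 - j/3)
1/(Y(v(-31)) + H(-669)) = 1/(-287/3 + (-11/3 - 1/3*(-669))) = 1/(-287/3 + (-11/3 + 223)) = 1/(-287/3 + 658/3) = 1/(371/3) = 3/371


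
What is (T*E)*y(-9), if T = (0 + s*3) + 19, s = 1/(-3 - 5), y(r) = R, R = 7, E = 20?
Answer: 5215/2 ≈ 2607.5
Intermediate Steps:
y(r) = 7
s = -⅛ (s = 1/(-8) = -⅛ ≈ -0.12500)
T = 149/8 (T = (0 - ⅛*3) + 19 = (0 - 3/8) + 19 = -3/8 + 19 = 149/8 ≈ 18.625)
(T*E)*y(-9) = ((149/8)*20)*7 = (745/2)*7 = 5215/2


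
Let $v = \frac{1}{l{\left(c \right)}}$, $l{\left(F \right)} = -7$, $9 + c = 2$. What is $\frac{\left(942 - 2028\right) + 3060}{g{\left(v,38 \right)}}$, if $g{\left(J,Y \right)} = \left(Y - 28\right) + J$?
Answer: $\frac{4606}{23} \approx 200.26$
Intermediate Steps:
$c = -7$ ($c = -9 + 2 = -7$)
$v = - \frac{1}{7}$ ($v = \frac{1}{-7} = - \frac{1}{7} \approx -0.14286$)
$g{\left(J,Y \right)} = -28 + J + Y$ ($g{\left(J,Y \right)} = \left(-28 + Y\right) + J = -28 + J + Y$)
$\frac{\left(942 - 2028\right) + 3060}{g{\left(v,38 \right)}} = \frac{\left(942 - 2028\right) + 3060}{-28 - \frac{1}{7} + 38} = \frac{-1086 + 3060}{\frac{69}{7}} = 1974 \cdot \frac{7}{69} = \frac{4606}{23}$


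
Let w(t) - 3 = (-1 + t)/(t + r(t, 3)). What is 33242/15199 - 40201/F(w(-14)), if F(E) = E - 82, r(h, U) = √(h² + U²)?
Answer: 26938451147/64504556 - 28715*√205/4244 ≈ 320.75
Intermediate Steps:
r(h, U) = √(U² + h²)
w(t) = 3 + (-1 + t)/(t + √(9 + t²)) (w(t) = 3 + (-1 + t)/(t + √(3² + t²)) = 3 + (-1 + t)/(t + √(9 + t²)))
F(E) = -82 + E
33242/15199 - 40201/F(w(-14)) = 33242/15199 - 40201/(-82 + (-1 + 3*√(9 + (-14)²) + 4*(-14))/(-14 + √(9 + (-14)²))) = 33242*(1/15199) - 40201/(-82 + (-1 + 3*√(9 + 196) - 56)/(-14 + √(9 + 196))) = 33242/15199 - 40201/(-82 + (-1 + 3*√205 - 56)/(-14 + √205)) = 33242/15199 - 40201/(-82 + (-57 + 3*√205)/(-14 + √205))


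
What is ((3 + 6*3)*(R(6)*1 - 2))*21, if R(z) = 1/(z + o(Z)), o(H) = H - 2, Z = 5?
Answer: -833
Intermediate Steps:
o(H) = -2 + H
R(z) = 1/(3 + z) (R(z) = 1/(z + (-2 + 5)) = 1/(z + 3) = 1/(3 + z))
((3 + 6*3)*(R(6)*1 - 2))*21 = ((3 + 6*3)*(1/(3 + 6) - 2))*21 = ((3 + 18)*(1/9 - 2))*21 = (21*((⅑)*1 - 2))*21 = (21*(⅑ - 2))*21 = (21*(-17/9))*21 = -119/3*21 = -833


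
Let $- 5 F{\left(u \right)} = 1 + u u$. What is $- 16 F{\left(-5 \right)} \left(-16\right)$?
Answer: $- \frac{6656}{5} \approx -1331.2$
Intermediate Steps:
$F{\left(u \right)} = - \frac{1}{5} - \frac{u^{2}}{5}$ ($F{\left(u \right)} = - \frac{1 + u u}{5} = - \frac{1 + u^{2}}{5} = - \frac{1}{5} - \frac{u^{2}}{5}$)
$- 16 F{\left(-5 \right)} \left(-16\right) = - 16 \left(- \frac{1}{5} - \frac{\left(-5\right)^{2}}{5}\right) \left(-16\right) = - 16 \left(- \frac{1}{5} - 5\right) \left(-16\right) = \left(-16\right) \left(- \frac{26}{5}\right) \left(-16\right) = \frac{416}{5} \left(-16\right) = - \frac{6656}{5}$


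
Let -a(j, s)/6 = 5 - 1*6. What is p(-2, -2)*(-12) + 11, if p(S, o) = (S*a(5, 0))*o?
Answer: -277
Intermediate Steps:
a(j, s) = 6 (a(j, s) = -6*(5 - 1*6) = -6*(5 - 6) = -6*(-1) = 6)
p(S, o) = 6*S*o (p(S, o) = (S*6)*o = (6*S)*o = 6*S*o)
p(-2, -2)*(-12) + 11 = (6*(-2)*(-2))*(-12) + 11 = 24*(-12) + 11 = -288 + 11 = -277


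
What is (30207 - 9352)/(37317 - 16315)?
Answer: 20855/21002 ≈ 0.99300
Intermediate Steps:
(30207 - 9352)/(37317 - 16315) = 20855/21002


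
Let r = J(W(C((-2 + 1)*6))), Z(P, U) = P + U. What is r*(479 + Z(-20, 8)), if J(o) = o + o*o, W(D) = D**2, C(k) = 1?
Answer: 934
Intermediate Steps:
J(o) = o + o**2
r = 2 (r = 1**2*(1 + 1**2) = 1*(1 + 1) = 1*2 = 2)
r*(479 + Z(-20, 8)) = 2*(479 + (-20 + 8)) = 2*(479 - 12) = 2*467 = 934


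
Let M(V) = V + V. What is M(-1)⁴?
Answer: 16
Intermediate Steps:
M(V) = 2*V
M(-1)⁴ = (2*(-1))⁴ = (-2)⁴ = 16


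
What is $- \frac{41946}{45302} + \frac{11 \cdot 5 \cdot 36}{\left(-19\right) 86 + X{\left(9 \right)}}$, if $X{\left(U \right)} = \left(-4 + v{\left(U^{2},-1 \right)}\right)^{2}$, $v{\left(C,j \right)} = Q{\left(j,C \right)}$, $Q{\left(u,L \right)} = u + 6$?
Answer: $- \frac{79097889}{36989083} \approx -2.1384$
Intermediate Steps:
$Q{\left(u,L \right)} = 6 + u$
$v{\left(C,j \right)} = 6 + j$
$X{\left(U \right)} = 1$ ($X{\left(U \right)} = \left(-4 + \left(6 - 1\right)\right)^{2} = \left(-4 + 5\right)^{2} = 1^{2} = 1$)
$- \frac{41946}{45302} + \frac{11 \cdot 5 \cdot 36}{\left(-19\right) 86 + X{\left(9 \right)}} = - \frac{41946}{45302} + \frac{11 \cdot 5 \cdot 36}{\left(-19\right) 86 + 1} = \left(-41946\right) \frac{1}{45302} + \frac{55 \cdot 36}{-1634 + 1} = - \frac{20973}{22651} + \frac{1980}{-1633} = - \frac{20973}{22651} + 1980 \left(- \frac{1}{1633}\right) = - \frac{20973}{22651} - \frac{1980}{1633} = - \frac{79097889}{36989083}$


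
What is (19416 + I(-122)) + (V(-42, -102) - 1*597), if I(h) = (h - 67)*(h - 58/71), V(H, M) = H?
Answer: 2981247/71 ≈ 41989.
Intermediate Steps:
I(h) = (-67 + h)*(-58/71 + h) (I(h) = (-67 + h)*(h - 58*1/71) = (-67 + h)*(h - 58/71) = (-67 + h)*(-58/71 + h))
(19416 + I(-122)) + (V(-42, -102) - 1*597) = (19416 + (3886/71 + (-122)² - 4815/71*(-122))) + (-42 - 1*597) = (19416 + (3886/71 + 14884 + 587430/71)) + (-42 - 597) = (19416 + 1648080/71) - 639 = 3026616/71 - 639 = 2981247/71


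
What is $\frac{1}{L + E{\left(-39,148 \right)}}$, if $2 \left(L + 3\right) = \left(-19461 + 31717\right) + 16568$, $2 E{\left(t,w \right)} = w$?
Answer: $\frac{1}{14483} \approx 6.9047 \cdot 10^{-5}$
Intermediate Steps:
$E{\left(t,w \right)} = \frac{w}{2}$
$L = 14409$ ($L = -3 + \frac{\left(-19461 + 31717\right) + 16568}{2} = -3 + \frac{12256 + 16568}{2} = -3 + \frac{1}{2} \cdot 28824 = -3 + 14412 = 14409$)
$\frac{1}{L + E{\left(-39,148 \right)}} = \frac{1}{14409 + \frac{1}{2} \cdot 148} = \frac{1}{14409 + 74} = \frac{1}{14483}$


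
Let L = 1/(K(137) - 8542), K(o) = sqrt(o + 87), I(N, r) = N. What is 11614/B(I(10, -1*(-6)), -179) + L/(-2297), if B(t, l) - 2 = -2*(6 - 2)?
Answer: -486631958048017/251402768070 + sqrt(14)/41900461345 ≈ -1935.7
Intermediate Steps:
K(o) = sqrt(87 + o)
B(t, l) = -6 (B(t, l) = 2 - 2*(6 - 2) = 2 - 2*4 = 2 - 8 = -6)
L = 1/(-8542 + 4*sqrt(14)) (L = 1/(sqrt(87 + 137) - 8542) = 1/(sqrt(224) - 8542) = 1/(4*sqrt(14) - 8542) = 1/(-8542 + 4*sqrt(14)) ≈ -0.00011727)
11614/B(I(10, -1*(-6)), -179) + L/(-2297) = 11614/(-6) + (-4271/36482770 - sqrt(14)/18241385)/(-2297) = 11614*(-1/6) + (-4271/36482770 - sqrt(14)/18241385)*(-1/2297) = -5807/3 + (4271/83800922690 + sqrt(14)/41900461345) = -486631958048017/251402768070 + sqrt(14)/41900461345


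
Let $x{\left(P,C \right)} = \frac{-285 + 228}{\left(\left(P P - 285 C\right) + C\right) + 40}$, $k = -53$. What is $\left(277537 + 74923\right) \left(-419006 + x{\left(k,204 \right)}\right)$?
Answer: $- \frac{8135405400073900}{55087} \approx -1.4768 \cdot 10^{11}$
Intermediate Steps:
$x{\left(P,C \right)} = - \frac{57}{40 + P^{2} - 284 C}$ ($x{\left(P,C \right)} = - \frac{57}{\left(\left(P^{2} - 285 C\right) + C\right) + 40} = - \frac{57}{\left(P^{2} - 284 C\right) + 40} = - \frac{57}{40 + P^{2} - 284 C}$)
$\left(277537 + 74923\right) \left(-419006 + x{\left(k,204 \right)}\right) = \left(277537 + 74923\right) \left(-419006 + \frac{57}{-40 - \left(-53\right)^{2} + 284 \cdot 204}\right) = 352460 \left(-419006 + \frac{57}{-40 - 2809 + 57936}\right) = 352460 \left(-419006 + \frac{57}{55087}\right) = 352460 \left(- \frac{23081783465}{55087}\right) = - \frac{8135405400073900}{55087}$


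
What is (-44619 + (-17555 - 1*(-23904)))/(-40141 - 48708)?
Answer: 38270/88849 ≈ 0.43073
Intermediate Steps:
(-44619 + (-17555 - 1*(-23904)))/(-40141 - 48708) = (-44619 + (-17555 + 23904))/(-88849) = (-44619 + 6349)*(-1/88849) = -38270*(-1/88849) = 38270/88849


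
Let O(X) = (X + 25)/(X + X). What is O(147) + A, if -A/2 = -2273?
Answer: 668348/147 ≈ 4546.6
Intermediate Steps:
A = 4546 (A = -2*(-2273) = 4546)
O(X) = (25 + X)/(2*X) (O(X) = (25 + X)/((2*X)) = (25 + X)*(1/(2*X)) = (25 + X)/(2*X))
O(147) + A = (½)*(25 + 147)/147 + 4546 = (½)*(1/147)*172 + 4546 = 86/147 + 4546 = 668348/147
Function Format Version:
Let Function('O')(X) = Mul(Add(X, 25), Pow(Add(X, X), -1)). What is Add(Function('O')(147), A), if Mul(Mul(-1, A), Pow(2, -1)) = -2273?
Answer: Rational(668348, 147) ≈ 4546.6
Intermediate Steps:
A = 4546 (A = Mul(-2, -2273) = 4546)
Function('O')(X) = Mul(Rational(1, 2), Pow(X, -1), Add(25, X)) (Function('O')(X) = Mul(Add(25, X), Pow(Mul(2, X), -1)) = Mul(Add(25, X), Mul(Rational(1, 2), Pow(X, -1))) = Mul(Rational(1, 2), Pow(X, -1), Add(25, X)))
Add(Function('O')(147), A) = Add(Mul(Rational(1, 2), Pow(147, -1), Add(25, 147)), 4546) = Add(Mul(Rational(1, 2), Rational(1, 147), 172), 4546) = Add(Rational(86, 147), 4546) = Rational(668348, 147)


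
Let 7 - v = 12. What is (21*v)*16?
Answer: -1680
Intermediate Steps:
v = -5 (v = 7 - 1*12 = 7 - 12 = -5)
(21*v)*16 = (21*(-5))*16 = -105*16 = -1680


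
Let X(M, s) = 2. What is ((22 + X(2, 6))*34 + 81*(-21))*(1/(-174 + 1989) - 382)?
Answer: 40906411/121 ≈ 3.3807e+5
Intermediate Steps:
((22 + X(2, 6))*34 + 81*(-21))*(1/(-174 + 1989) - 382) = ((22 + 2)*34 + 81*(-21))*(1/(-174 + 1989) - 382) = (24*34 - 1701)*(1/1815 - 382) = (816 - 1701)*(1/1815 - 382) = -885*(-693329/1815) = 40906411/121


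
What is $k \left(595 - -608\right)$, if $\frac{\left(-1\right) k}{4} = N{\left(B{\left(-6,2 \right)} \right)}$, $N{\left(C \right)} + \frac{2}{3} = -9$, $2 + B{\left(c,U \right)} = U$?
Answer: $46516$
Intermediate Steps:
$B{\left(c,U \right)} = -2 + U$
$N{\left(C \right)} = - \frac{29}{3}$ ($N{\left(C \right)} = - \frac{2}{3} - 9 = - \frac{29}{3}$)
$k = \frac{116}{3}$ ($k = \left(-4\right) \left(- \frac{29}{3}\right) = \frac{116}{3} \approx 38.667$)
$k \left(595 - -608\right) = \frac{116 \left(595 - -608\right)}{3} = \frac{116 \left(595 + 608\right)}{3} = \frac{116}{3} \cdot 1203 = 46516$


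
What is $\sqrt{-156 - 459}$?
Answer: $i \sqrt{615} \approx 24.799 i$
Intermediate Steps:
$\sqrt{-156 - 459} = \sqrt{-615} = i \sqrt{615}$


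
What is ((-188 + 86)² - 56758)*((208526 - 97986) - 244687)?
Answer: 6218250038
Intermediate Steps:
((-188 + 86)² - 56758)*((208526 - 97986) - 244687) = ((-102)² - 56758)*(110540 - 244687) = (10404 - 56758)*(-134147) = -46354*(-134147) = 6218250038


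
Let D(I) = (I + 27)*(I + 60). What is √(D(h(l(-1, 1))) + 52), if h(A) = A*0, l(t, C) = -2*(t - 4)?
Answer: 2*√418 ≈ 40.890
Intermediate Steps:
l(t, C) = 8 - 2*t (l(t, C) = -2*(-4 + t) = 8 - 2*t)
h(A) = 0
D(I) = (27 + I)*(60 + I)
√(D(h(l(-1, 1))) + 52) = √((1620 + 0² + 87*0) + 52) = √((1620 + 0 + 0) + 52) = √(1620 + 52) = √1672 = 2*√418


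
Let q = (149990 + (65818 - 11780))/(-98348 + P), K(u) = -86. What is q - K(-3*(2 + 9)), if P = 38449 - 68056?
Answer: 10800102/127955 ≈ 84.406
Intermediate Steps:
P = -29607
q = -204028/127955 (q = (149990 + (65818 - 11780))/(-98348 - 29607) = (149990 + 54038)/(-127955) = 204028*(-1/127955) = -204028/127955 ≈ -1.5945)
q - K(-3*(2 + 9)) = -204028/127955 - 1*(-86) = -204028/127955 + 86 = 10800102/127955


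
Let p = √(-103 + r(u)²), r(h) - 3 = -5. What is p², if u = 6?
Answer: -99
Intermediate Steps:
r(h) = -2 (r(h) = 3 - 5 = -2)
p = 3*I*√11 (p = √(-103 + (-2)²) = √(-103 + 4) = √(-99) = 3*I*√11 ≈ 9.9499*I)
p² = (3*I*√11)² = -99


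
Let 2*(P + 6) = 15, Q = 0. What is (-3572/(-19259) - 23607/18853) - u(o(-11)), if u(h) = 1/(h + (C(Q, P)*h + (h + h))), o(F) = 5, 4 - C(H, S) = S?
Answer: -22027916189/19969945985 ≈ -1.1031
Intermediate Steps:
P = 3/2 (P = -6 + (½)*15 = -6 + 15/2 = 3/2 ≈ 1.5000)
C(H, S) = 4 - S
u(h) = 2/(11*h) (u(h) = 1/(h + ((4 - 1*3/2)*h + (h + h))) = 1/(h + ((4 - 3/2)*h + 2*h)) = 1/(h + (5*h/2 + 2*h)) = 1/(h + 9*h/2) = 1/(11*h/2) = 2/(11*h))
(-3572/(-19259) - 23607/18853) - u(o(-11)) = (-3572/(-19259) - 23607/18853) - 2/(11*5) = (-3572*(-1/19259) - 23607*1/18853) - 2/(11*5) = (3572/19259 - 23607/18853) - 1*2/55 = -387304297/363089927 - 2/55 = -22027916189/19969945985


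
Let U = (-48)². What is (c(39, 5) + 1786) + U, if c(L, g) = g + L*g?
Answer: 4290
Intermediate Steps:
U = 2304
(c(39, 5) + 1786) + U = (5*(1 + 39) + 1786) + 2304 = (5*40 + 1786) + 2304 = (200 + 1786) + 2304 = 1986 + 2304 = 4290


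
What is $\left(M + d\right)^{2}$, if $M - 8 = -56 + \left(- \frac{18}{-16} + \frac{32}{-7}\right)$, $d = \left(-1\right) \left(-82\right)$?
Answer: $\frac{2927521}{3136} \approx 933.52$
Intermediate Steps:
$d = 82$
$M = - \frac{2881}{56}$ ($M = 8 + \left(-56 + \left(- \frac{18}{-16} + \frac{32}{-7}\right)\right) = 8 + \left(-56 + \left(\left(-18\right) \left(- \frac{1}{16}\right) + 32 \left(- \frac{1}{7}\right)\right)\right) = 8 + \left(-56 + \left(\frac{9}{8} - \frac{32}{7}\right)\right) = 8 - \frac{3329}{56} = - \frac{2881}{56} \approx -51.446$)
$\left(M + d\right)^{2} = \left(- \frac{2881}{56} + 82\right)^{2} = \left(\frac{1711}{56}\right)^{2} = \frac{2927521}{3136}$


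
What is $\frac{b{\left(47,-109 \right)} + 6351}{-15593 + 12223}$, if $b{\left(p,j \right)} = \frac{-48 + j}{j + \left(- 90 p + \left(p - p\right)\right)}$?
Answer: $- \frac{13778573}{7311215} \approx -1.8846$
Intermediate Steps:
$b{\left(p,j \right)} = \frac{-48 + j}{j - 90 p}$ ($b{\left(p,j \right)} = \frac{-48 + j}{j + \left(- 90 p + 0\right)} = \frac{-48 + j}{j - 90 p}$)
$\frac{b{\left(47,-109 \right)} + 6351}{-15593 + 12223} = \frac{\frac{-48 - 109}{-109 - 4230} + 6351}{-15593 + 12223} = \frac{\frac{1}{-109 - 4230} \left(-157\right) + 6351}{-3370} = \left(\frac{1}{-4339} \left(-157\right) + 6351\right) \left(- \frac{1}{3370}\right) = \left(\left(- \frac{1}{4339}\right) \left(-157\right) + 6351\right) \left(- \frac{1}{3370}\right) = \left(\frac{157}{4339} + 6351\right) \left(- \frac{1}{3370}\right) = \frac{27557146}{4339} \left(- \frac{1}{3370}\right) = - \frac{13778573}{7311215}$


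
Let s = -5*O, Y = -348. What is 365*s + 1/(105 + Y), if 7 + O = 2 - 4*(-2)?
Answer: -1330426/243 ≈ -5475.0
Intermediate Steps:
O = 3 (O = -7 + (2 - 4*(-2)) = -7 + (2 + 8) = -7 + 10 = 3)
s = -15 (s = -5*3 = -15)
365*s + 1/(105 + Y) = 365*(-15) + 1/(105 - 348) = -5475 + 1/(-243) = -5475 - 1/243 = -1330426/243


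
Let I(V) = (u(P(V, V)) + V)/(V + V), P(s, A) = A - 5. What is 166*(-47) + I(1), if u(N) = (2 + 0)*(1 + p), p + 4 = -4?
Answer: -15617/2 ≈ -7808.5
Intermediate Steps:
p = -8 (p = -4 - 4 = -8)
P(s, A) = -5 + A
u(N) = -14 (u(N) = (2 + 0)*(1 - 8) = 2*(-7) = -14)
I(V) = (-14 + V)/(2*V) (I(V) = (-14 + V)/(V + V) = (-14 + V)/((2*V)) = (-14 + V)*(1/(2*V)) = (-14 + V)/(2*V))
166*(-47) + I(1) = 166*(-47) + (1/2)*(-14 + 1)/1 = -7802 + (1/2)*1*(-13) = -7802 - 13/2 = -15617/2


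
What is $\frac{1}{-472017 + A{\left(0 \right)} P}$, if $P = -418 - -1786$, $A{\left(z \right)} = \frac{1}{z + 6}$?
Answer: $- \frac{1}{471789} \approx -2.1196 \cdot 10^{-6}$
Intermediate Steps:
$A{\left(z \right)} = \frac{1}{6 + z}$
$P = 1368$ ($P = -418 + 1786 = 1368$)
$\frac{1}{-472017 + A{\left(0 \right)} P} = \frac{1}{-472017 + \frac{1}{6 + 0} \cdot 1368} = \frac{1}{-472017 + \frac{1}{6} \cdot 1368} = \frac{1}{-472017 + 228} = \frac{1}{-471789} = - \frac{1}{471789}$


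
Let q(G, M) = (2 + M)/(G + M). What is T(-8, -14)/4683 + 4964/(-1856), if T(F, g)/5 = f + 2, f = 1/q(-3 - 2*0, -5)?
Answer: -2486047/931248 ≈ -2.6696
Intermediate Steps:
q(G, M) = (2 + M)/(G + M)
f = 8/3 (f = 1/((2 - 5)/((-3 - 2*0) - 5)) = 1/(-3/((-3 + 0) - 5)) = 1/(-3/(-3 - 5)) = 1/(-3/(-8)) = 1/(-⅛*(-3)) = 1/(3/8) = 1*(8/3) = 8/3 ≈ 2.6667)
T(F, g) = 70/3 (T(F, g) = 5*(8/3 + 2) = 5*(14/3) = 70/3)
T(-8, -14)/4683 + 4964/(-1856) = (70/3)/4683 + 4964/(-1856) = (70/3)*(1/4683) + 4964*(-1/1856) = 10/2007 - 1241/464 = -2486047/931248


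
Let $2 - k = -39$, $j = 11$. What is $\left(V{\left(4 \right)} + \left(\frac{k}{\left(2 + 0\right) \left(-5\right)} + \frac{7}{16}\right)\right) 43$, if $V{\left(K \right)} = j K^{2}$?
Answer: $\frac{592841}{80} \approx 7410.5$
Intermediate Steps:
$k = 41$ ($k = 2 - -39 = 2 + 39 = 41$)
$V{\left(K \right)} = 11 K^{2}$
$\left(V{\left(4 \right)} + \left(\frac{k}{\left(2 + 0\right) \left(-5\right)} + \frac{7}{16}\right)\right) 43 = \left(11 \cdot 4^{2} + \left(\frac{41}{\left(2 + 0\right) \left(-5\right)} + \frac{7}{16}\right)\right) 43 = \left(11 \cdot 16 + \left(\frac{41}{2 \left(-5\right)} + 7 \cdot \frac{1}{16}\right)\right) 43 = \left(176 + \left(\frac{41}{-10} + \frac{7}{16}\right)\right) 43 = \left(176 + \left(41 \left(- \frac{1}{10}\right) + \frac{7}{16}\right)\right) 43 = \left(176 + \left(- \frac{41}{10} + \frac{7}{16}\right)\right) 43 = \left(176 - \frac{293}{80}\right) 43 = \frac{13787}{80} \cdot 43 = \frac{592841}{80}$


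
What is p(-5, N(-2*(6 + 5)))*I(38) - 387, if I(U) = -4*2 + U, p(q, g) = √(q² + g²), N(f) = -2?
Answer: -387 + 30*√29 ≈ -225.45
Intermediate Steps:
p(q, g) = √(g² + q²)
I(U) = -8 + U
p(-5, N(-2*(6 + 5)))*I(38) - 387 = √((-2)² + (-5)²)*(-8 + 38) - 387 = √(4 + 25)*30 - 387 = √29*30 - 387 = 30*√29 - 387 = -387 + 30*√29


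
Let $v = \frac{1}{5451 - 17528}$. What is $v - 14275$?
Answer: $- \frac{172399176}{12077} \approx -14275.0$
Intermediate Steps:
$v = - \frac{1}{12077}$ ($v = \frac{1}{-12077} = - \frac{1}{12077} \approx -8.2802 \cdot 10^{-5}$)
$v - 14275 = - \frac{1}{12077} - 14275 = - \frac{172399176}{12077}$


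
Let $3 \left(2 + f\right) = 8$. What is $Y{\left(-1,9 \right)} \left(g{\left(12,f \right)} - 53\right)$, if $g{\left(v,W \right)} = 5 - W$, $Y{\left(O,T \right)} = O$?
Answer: $\frac{146}{3} \approx 48.667$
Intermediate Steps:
$f = \frac{2}{3}$ ($f = -2 + \frac{1}{3} \cdot 8 = -2 + \frac{8}{3} = \frac{2}{3} \approx 0.66667$)
$Y{\left(-1,9 \right)} \left(g{\left(12,f \right)} - 53\right) = - (\left(5 - \frac{2}{3}\right) - 53) = - (\frac{13}{3} - 53) = \left(-1\right) \left(- \frac{146}{3}\right) = \frac{146}{3}$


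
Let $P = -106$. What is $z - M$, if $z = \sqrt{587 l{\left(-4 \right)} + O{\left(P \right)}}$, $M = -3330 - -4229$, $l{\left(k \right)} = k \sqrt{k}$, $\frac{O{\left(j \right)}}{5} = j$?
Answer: $-899 + \sqrt{-530 - 4696 i} \approx -853.2 - 51.263 i$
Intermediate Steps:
$O{\left(j \right)} = 5 j$
$l{\left(k \right)} = k^{\frac{3}{2}}$
$M = 899$ ($M = -3330 + 4229 = 899$)
$z = \sqrt{-530 - 4696 i}$ ($z = \sqrt{587 \left(-4\right)^{\frac{3}{2}} + 5 \left(-106\right)} = \sqrt{587 \left(- 8 i\right) - 530} = \sqrt{- 4696 i - 530} = \sqrt{-530 - 4696 i} \approx 45.803 - 51.263 i$)
$z - M = \sqrt{-530 - 4696 i} - 899 = -899 + \sqrt{-530 - 4696 i}$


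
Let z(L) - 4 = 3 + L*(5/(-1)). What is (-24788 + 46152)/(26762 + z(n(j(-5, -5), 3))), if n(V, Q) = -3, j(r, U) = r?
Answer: 5341/6696 ≈ 0.79764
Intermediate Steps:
z(L) = 7 - 5*L (z(L) = 4 + (3 + L*(5/(-1))) = 4 + (3 + L*(5*(-1))) = 4 + (3 + L*(-5)) = 4 + (3 - 5*L) = 7 - 5*L)
(-24788 + 46152)/(26762 + z(n(j(-5, -5), 3))) = (-24788 + 46152)/(26762 + (7 - 5*(-3))) = 21364/(26762 + (7 + 15)) = 21364/(26762 + 22) = 21364/26784 = 21364*(1/26784) = 5341/6696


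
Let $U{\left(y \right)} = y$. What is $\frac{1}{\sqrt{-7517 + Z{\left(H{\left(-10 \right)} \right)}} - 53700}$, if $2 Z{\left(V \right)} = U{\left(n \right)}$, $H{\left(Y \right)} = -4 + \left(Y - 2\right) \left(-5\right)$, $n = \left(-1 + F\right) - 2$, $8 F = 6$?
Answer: $- \frac{85920}{4613916029} - \frac{2 i \sqrt{120290}}{23069580145} \approx -1.8622 \cdot 10^{-5} - 3.0068 \cdot 10^{-8} i$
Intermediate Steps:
$F = \frac{3}{4}$ ($F = \frac{1}{8} \cdot 6 = \frac{3}{4} \approx 0.75$)
$n = - \frac{9}{4}$ ($n = \left(-1 + \frac{3}{4}\right) - 2 = - \frac{1}{4} - 2 = - \frac{9}{4} \approx -2.25$)
$H{\left(Y \right)} = 6 - 5 Y$ ($H{\left(Y \right)} = -4 + \left(-2 + Y\right) \left(-5\right) = -4 - \left(-10 + 5 Y\right) = 6 - 5 Y$)
$Z{\left(V \right)} = - \frac{9}{8}$ ($Z{\left(V \right)} = \frac{1}{2} \left(- \frac{9}{4}\right) = - \frac{9}{8}$)
$\frac{1}{\sqrt{-7517 + Z{\left(H{\left(-10 \right)} \right)}} - 53700} = \frac{1}{\sqrt{-7517 - \frac{9}{8}} - 53700} = \frac{1}{\sqrt{- \frac{60145}{8}} - 53700} = \frac{1}{\frac{i \sqrt{120290}}{4} - 53700} = \frac{1}{-53700 + \frac{i \sqrt{120290}}{4}}$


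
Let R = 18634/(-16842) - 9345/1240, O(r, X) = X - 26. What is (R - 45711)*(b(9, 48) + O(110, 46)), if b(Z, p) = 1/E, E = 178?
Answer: -16190894940773/17701744 ≈ -9.1465e+5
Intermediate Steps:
O(r, X) = -26 + X
b(Z, p) = 1/178
R = -2578495/298344 (R = 18634*(-1/16842) - 9345*1/1240 = -1331/1203 - 1869/248 = -2578495/298344 ≈ -8.6427)
(R - 45711)*(b(9, 48) + O(110, 46)) = (-2578495/298344 - 45711)*(1/178 + (-26 + 46)) = -13640181079*(1/178 + 20)/298344 = -13640181079/298344*3561/178 = -16190894940773/17701744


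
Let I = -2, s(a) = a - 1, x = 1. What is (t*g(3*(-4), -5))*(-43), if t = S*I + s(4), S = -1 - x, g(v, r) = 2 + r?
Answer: 903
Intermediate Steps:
s(a) = -1 + a
S = -2 (S = -1 - 1*1 = -1 - 1 = -2)
t = 7 (t = -2*(-2) + (-1 + 4) = 4 + 3 = 7)
(t*g(3*(-4), -5))*(-43) = (7*(2 - 5))*(-43) = (7*(-3))*(-43) = -21*(-43) = 903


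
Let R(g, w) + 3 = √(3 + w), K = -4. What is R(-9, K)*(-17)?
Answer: 51 - 17*I ≈ 51.0 - 17.0*I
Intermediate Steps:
R(g, w) = -3 + √(3 + w)
R(-9, K)*(-17) = (-3 + √(3 - 4))*(-17) = (-3 + √(-1))*(-17) = (-3 + I)*(-17) = 51 - 17*I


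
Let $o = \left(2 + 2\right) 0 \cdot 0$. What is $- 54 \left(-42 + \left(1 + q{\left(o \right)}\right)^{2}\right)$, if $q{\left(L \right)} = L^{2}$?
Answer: $2214$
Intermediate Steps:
$o = 0$ ($o = 4 \cdot 0 \cdot 0 = 0 \cdot 0 = 0$)
$- 54 \left(-42 + \left(1 + q{\left(o \right)}\right)^{2}\right) = - 54 \left(-42 + \left(1 + 0^{2}\right)^{2}\right) = - 54 \left(-42 + \left(1 + 0\right)^{2}\right) = - 54 \left(-42 + 1^{2}\right) = - 54 \left(-42 + 1\right) = \left(-54\right) \left(-41\right) = 2214$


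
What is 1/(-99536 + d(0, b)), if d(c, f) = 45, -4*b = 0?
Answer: -1/99491 ≈ -1.0051e-5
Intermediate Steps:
b = 0 (b = -¼*0 = 0)
1/(-99536 + d(0, b)) = 1/(-99536 + 45) = 1/(-99491) = -1/99491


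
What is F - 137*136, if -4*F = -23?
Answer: -74505/4 ≈ -18626.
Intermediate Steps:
F = 23/4 (F = -¼*(-23) = 23/4 ≈ 5.7500)
F - 137*136 = 23/4 - 137*136 = 23/4 - 18632 = -74505/4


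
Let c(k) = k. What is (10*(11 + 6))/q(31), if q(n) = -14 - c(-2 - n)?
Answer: 170/19 ≈ 8.9474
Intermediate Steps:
q(n) = -12 + n (q(n) = -14 - (-2 - n) = -14 + (2 + n) = -12 + n)
(10*(11 + 6))/q(31) = (10*(11 + 6))/(-12 + 31) = (10*17)/19 = 170*(1/19) = 170/19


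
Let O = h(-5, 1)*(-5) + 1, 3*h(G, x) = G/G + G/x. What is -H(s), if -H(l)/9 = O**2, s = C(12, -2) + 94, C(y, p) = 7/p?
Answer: 529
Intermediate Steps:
h(G, x) = 1/3 + G/(3*x) (h(G, x) = (G/G + G/x)/3 = (1 + G/x)/3 = 1/3 + G/(3*x))
O = 23/3 (O = ((1/3)*(-5 + 1)/1)*(-5) + 1 = ((1/3)*1*(-4))*(-5) + 1 = -4/3*(-5) + 1 = 20/3 + 1 = 23/3 ≈ 7.6667)
s = 181/2 (s = 7/(-2) + 94 = 7*(-1/2) + 94 = -7/2 + 94 = 181/2 ≈ 90.500)
H(l) = -529 (H(l) = -9*(23/3)**2 = -9*529/9 = -529)
-H(s) = -1*(-529) = 529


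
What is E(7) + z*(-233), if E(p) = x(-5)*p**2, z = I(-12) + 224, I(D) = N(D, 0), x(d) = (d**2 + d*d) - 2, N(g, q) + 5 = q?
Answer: -48675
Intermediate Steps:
N(g, q) = -5 + q
x(d) = -2 + 2*d**2 (x(d) = (d**2 + d**2) - 2 = 2*d**2 - 2 = -2 + 2*d**2)
I(D) = -5 (I(D) = -5 + 0 = -5)
z = 219 (z = -5 + 224 = 219)
E(p) = 48*p**2 (E(p) = (-2 + 2*(-5)**2)*p**2 = (-2 + 2*25)*p**2 = (-2 + 50)*p**2 = 48*p**2)
E(7) + z*(-233) = 48*7**2 + 219*(-233) = 48*49 - 51027 = 2352 - 51027 = -48675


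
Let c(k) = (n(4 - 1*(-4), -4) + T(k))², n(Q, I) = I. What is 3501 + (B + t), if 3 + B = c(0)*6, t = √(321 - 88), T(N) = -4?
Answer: 3882 + √233 ≈ 3897.3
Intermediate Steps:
t = √233 ≈ 15.264
c(k) = 64 (c(k) = (-4 - 4)² = (-8)² = 64)
B = 381 (B = -3 + 64*6 = -3 + 384 = 381)
3501 + (B + t) = 3501 + (381 + √233) = 3882 + √233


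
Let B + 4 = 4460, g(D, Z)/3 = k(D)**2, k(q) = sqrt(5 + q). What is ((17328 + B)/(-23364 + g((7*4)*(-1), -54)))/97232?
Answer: -2723/284804682 ≈ -9.5609e-6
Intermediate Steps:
g(D, Z) = 15 + 3*D (g(D, Z) = 3*(sqrt(5 + D))**2 = 3*(5 + D) = 15 + 3*D)
B = 4456 (B = -4 + 4460 = 4456)
((17328 + B)/(-23364 + g((7*4)*(-1), -54)))/97232 = ((17328 + 4456)/(-23364 + (15 + 3*((7*4)*(-1)))))/97232 = (21784/(-23364 + (15 + 3*(28*(-1)))))*(1/97232) = (21784/(-23364 + (15 + 3*(-28))))*(1/97232) = (21784/(-23364 + (15 - 84)))*(1/97232) = (21784/(-23364 - 69))*(1/97232) = (21784/(-23433))*(1/97232) = (21784*(-1/23433))*(1/97232) = -21784/23433*1/97232 = -2723/284804682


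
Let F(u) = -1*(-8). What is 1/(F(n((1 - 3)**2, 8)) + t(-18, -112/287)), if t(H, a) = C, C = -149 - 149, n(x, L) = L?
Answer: -1/290 ≈ -0.0034483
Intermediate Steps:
F(u) = 8
C = -298
t(H, a) = -298
1/(F(n((1 - 3)**2, 8)) + t(-18, -112/287)) = 1/(8 - 298) = 1/(-290) = -1/290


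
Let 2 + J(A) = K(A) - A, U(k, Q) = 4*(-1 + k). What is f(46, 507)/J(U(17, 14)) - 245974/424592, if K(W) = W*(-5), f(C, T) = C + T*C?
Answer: -2504202955/40973128 ≈ -61.118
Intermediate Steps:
f(C, T) = C + C*T
K(W) = -5*W
U(k, Q) = -4 + 4*k
J(A) = -2 - 6*A (J(A) = -2 + (-5*A - A) = -2 - 6*A)
f(46, 507)/J(U(17, 14)) - 245974/424592 = (46*(1 + 507))/(-2 - 6*(-4 + 4*17)) - 245974/424592 = (46*508)/(-2 - 6*(-4 + 68)) - 245974*1/424592 = 23368/(-2 - 6*64) - 122987/212296 = 23368/(-2 - 384) - 122987/212296 = 23368/(-386) - 122987/212296 = 23368*(-1/386) - 122987/212296 = -11684/193 - 122987/212296 = -2504202955/40973128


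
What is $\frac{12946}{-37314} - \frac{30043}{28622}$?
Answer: $- \frac{745782457}{534000654} \approx -1.3966$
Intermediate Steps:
$\frac{12946}{-37314} - \frac{30043}{28622} = 12946 \left(- \frac{1}{37314}\right) - \frac{30043}{28622} = - \frac{6473}{18657} - \frac{30043}{28622} = - \frac{745782457}{534000654}$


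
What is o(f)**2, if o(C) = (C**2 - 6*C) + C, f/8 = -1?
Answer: 10816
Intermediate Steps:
f = -8 (f = 8*(-1) = -8)
o(C) = C**2 - 5*C
o(f)**2 = (-8*(-5 - 8))**2 = (-8*(-13))**2 = 104**2 = 10816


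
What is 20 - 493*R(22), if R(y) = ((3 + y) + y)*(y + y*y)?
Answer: -11724506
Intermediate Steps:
R(y) = (3 + 2*y)*(y + y²)
20 - 493*R(22) = 20 - 10846*(3 + 2*22² + 5*22) = 20 - 10846*(3 + 2*484 + 110) = 20 - 10846*(3 + 968 + 110) = 20 - 10846*1081 = 20 - 493*23782 = 20 - 11724526 = -11724506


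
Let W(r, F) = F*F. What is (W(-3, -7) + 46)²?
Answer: 9025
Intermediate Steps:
W(r, F) = F²
(W(-3, -7) + 46)² = ((-7)² + 46)² = (49 + 46)² = 95² = 9025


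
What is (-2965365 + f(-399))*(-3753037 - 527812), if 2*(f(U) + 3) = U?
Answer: 25390293333615/2 ≈ 1.2695e+13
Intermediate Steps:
f(U) = -3 + U/2
(-2965365 + f(-399))*(-3753037 - 527812) = (-2965365 + (-3 + (½)*(-399)))*(-3753037 - 527812) = (-2965365 + (-3 - 399/2))*(-4280849) = (-2965365 - 405/2)*(-4280849) = -5931135/2*(-4280849) = 25390293333615/2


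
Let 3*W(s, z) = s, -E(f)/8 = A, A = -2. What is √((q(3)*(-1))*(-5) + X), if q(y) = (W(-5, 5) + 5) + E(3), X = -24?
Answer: √654/3 ≈ 8.5245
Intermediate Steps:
E(f) = 16 (E(f) = -8*(-2) = 16)
W(s, z) = s/3
q(y) = 58/3 (q(y) = ((⅓)*(-5) + 5) + 16 = (-5/3 + 5) + 16 = 10/3 + 16 = 58/3)
√((q(3)*(-1))*(-5) + X) = √(((58/3)*(-1))*(-5) - 24) = √(-58/3*(-5) - 24) = √(290/3 - 24) = √(218/3) = √654/3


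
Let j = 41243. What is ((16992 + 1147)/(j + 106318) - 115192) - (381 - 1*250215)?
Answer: 19867926301/147561 ≈ 1.3464e+5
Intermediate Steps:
((16992 + 1147)/(j + 106318) - 115192) - (381 - 1*250215) = ((16992 + 1147)/(41243 + 106318) - 115192) - (381 - 1*250215) = (18139/147561 - 115192) - (381 - 250215) = (18139*(1/147561) - 115192) - 1*(-249834) = (18139/147561 - 115192) + 249834 = -16997828573/147561 + 249834 = 19867926301/147561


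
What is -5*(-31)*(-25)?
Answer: -3875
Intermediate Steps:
-5*(-31)*(-25) = 155*(-25) = -3875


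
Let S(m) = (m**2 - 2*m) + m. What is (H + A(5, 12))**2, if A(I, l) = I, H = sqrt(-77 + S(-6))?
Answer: (5 + I*sqrt(35))**2 ≈ -10.0 + 59.161*I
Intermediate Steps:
S(m) = m**2 - m
H = I*sqrt(35) (H = sqrt(-77 - 6*(-1 - 6)) = sqrt(-77 - 6*(-7)) = sqrt(-77 + 42) = sqrt(-35) = I*sqrt(35) ≈ 5.9161*I)
(H + A(5, 12))**2 = (I*sqrt(35) + 5)**2 = (5 + I*sqrt(35))**2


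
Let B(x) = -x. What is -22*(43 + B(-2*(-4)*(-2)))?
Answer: -1298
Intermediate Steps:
-22*(43 + B(-2*(-4)*(-2))) = -22*(43 - (-2*(-4))*(-2)) = -22*(43 - 8*(-2)) = -22*(43 - 1*(-16)) = -22*(43 + 16) = -22*59 = -1298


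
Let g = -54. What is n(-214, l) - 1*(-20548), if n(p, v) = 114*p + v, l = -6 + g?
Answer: -3908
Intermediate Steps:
l = -60 (l = -6 - 54 = -60)
n(p, v) = v + 114*p
n(-214, l) - 1*(-20548) = (-60 + 114*(-214)) - 1*(-20548) = (-60 - 24396) + 20548 = -24456 + 20548 = -3908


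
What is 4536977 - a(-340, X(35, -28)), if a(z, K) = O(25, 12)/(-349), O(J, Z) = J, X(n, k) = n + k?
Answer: 1583404998/349 ≈ 4.5370e+6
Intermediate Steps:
X(n, k) = k + n
a(z, K) = -25/349 (a(z, K) = 25/(-349) = 25*(-1/349) = -25/349)
4536977 - a(-340, X(35, -28)) = 4536977 - 1*(-25/349) = 4536977 + 25/349 = 1583404998/349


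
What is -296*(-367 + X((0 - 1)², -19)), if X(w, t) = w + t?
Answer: 113960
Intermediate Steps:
X(w, t) = t + w
-296*(-367 + X((0 - 1)², -19)) = -296*(-367 + (-19 + (0 - 1)²)) = -296*(-367 + (-19 + (-1)²)) = -296*(-367 + (-19 + 1)) = -296*(-367 - 18) = -296*(-385) = 113960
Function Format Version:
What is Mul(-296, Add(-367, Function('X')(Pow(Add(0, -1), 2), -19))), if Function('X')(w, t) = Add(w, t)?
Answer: 113960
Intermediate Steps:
Function('X')(w, t) = Add(t, w)
Mul(-296, Add(-367, Function('X')(Pow(Add(0, -1), 2), -19))) = Mul(-296, Add(-367, Add(-19, Pow(Add(0, -1), 2)))) = Mul(-296, Add(-367, Add(-19, Pow(-1, 2)))) = Mul(-296, Add(-367, Add(-19, 1))) = Mul(-296, Add(-367, -18)) = Mul(-296, -385) = 113960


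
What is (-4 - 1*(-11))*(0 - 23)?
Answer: -161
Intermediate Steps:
(-4 - 1*(-11))*(0 - 23) = (-4 + 11)*(-23) = 7*(-23) = -161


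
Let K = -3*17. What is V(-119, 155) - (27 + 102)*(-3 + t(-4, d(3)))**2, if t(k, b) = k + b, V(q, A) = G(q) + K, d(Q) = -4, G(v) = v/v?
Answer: -15659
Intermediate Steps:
G(v) = 1
K = -51
V(q, A) = -50 (V(q, A) = 1 - 51 = -50)
t(k, b) = b + k
V(-119, 155) - (27 + 102)*(-3 + t(-4, d(3)))**2 = -50 - (27 + 102)*(-3 + (-4 - 4))**2 = -50 - 129*(-3 - 8)**2 = -50 - 129*(-11)**2 = -50 - 129*121 = -50 - 1*15609 = -50 - 15609 = -15659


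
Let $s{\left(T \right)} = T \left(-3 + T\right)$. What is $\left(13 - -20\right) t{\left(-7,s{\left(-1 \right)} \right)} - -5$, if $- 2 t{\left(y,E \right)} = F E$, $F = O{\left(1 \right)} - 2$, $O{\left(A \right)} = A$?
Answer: $71$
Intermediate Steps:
$F = -1$ ($F = 1 - 2 = -1$)
$t{\left(y,E \right)} = \frac{E}{2}$ ($t{\left(y,E \right)} = - \frac{\left(-1\right) E}{2} = \frac{E}{2}$)
$\left(13 - -20\right) t{\left(-7,s{\left(-1 \right)} \right)} - -5 = \left(13 - -20\right) \frac{\left(-1\right) \left(-3 - 1\right)}{2} - -5 = \left(13 + 20\right) \frac{\left(-1\right) \left(-4\right)}{2} + \left(\left(-4 + 11\right) - 2\right) = 33 \cdot \frac{1}{2} \cdot 4 + \left(7 - 2\right) = 33 \cdot 2 + 5 = 66 + 5 = 71$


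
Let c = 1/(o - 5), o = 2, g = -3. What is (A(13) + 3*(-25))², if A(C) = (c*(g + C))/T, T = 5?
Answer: 51529/9 ≈ 5725.4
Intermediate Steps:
c = -⅓ (c = 1/(2 - 5) = 1/(-3) = -⅓ ≈ -0.33333)
A(C) = ⅕ - C/15 (A(C) = -(-3 + C)/3/5 = (1 - C/3)*(⅕) = ⅕ - C/15)
(A(13) + 3*(-25))² = ((⅕ - 1/15*13) + 3*(-25))² = ((⅕ - 13/15) - 75)² = (-⅔ - 75)² = (-227/3)² = 51529/9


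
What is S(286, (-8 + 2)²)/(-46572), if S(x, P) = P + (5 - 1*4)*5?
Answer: -41/46572 ≈ -0.00088036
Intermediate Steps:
S(x, P) = 5 + P (S(x, P) = P + (5 - 4)*5 = P + 1*5 = P + 5 = 5 + P)
S(286, (-8 + 2)²)/(-46572) = (5 + (-8 + 2)²)/(-46572) = (5 + (-6)²)*(-1/46572) = (5 + 36)*(-1/46572) = 41*(-1/46572) = -41/46572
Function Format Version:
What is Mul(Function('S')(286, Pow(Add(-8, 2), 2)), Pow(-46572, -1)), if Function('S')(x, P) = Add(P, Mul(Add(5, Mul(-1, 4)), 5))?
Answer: Rational(-41, 46572) ≈ -0.00088036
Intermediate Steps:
Function('S')(x, P) = Add(5, P) (Function('S')(x, P) = Add(P, Mul(Add(5, -4), 5)) = Add(P, Mul(1, 5)) = Add(P, 5) = Add(5, P))
Mul(Function('S')(286, Pow(Add(-8, 2), 2)), Pow(-46572, -1)) = Mul(Add(5, Pow(Add(-8, 2), 2)), Pow(-46572, -1)) = Mul(Add(5, Pow(-6, 2)), Rational(-1, 46572)) = Mul(Add(5, 36), Rational(-1, 46572)) = Mul(41, Rational(-1, 46572)) = Rational(-41, 46572)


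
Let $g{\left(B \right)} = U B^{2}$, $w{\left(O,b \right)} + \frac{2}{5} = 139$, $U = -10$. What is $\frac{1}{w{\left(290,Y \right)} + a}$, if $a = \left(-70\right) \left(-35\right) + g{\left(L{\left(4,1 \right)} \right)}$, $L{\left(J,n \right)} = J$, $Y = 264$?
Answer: $\frac{5}{12143} \approx 0.00041176$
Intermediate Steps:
$w{\left(O,b \right)} = \frac{693}{5}$ ($w{\left(O,b \right)} = - \frac{2}{5} + 139 = \frac{693}{5}$)
$g{\left(B \right)} = - 10 B^{2}$
$a = 2290$ ($a = \left(-70\right) \left(-35\right) - 10 \cdot 4^{2} = 2450 - 160 = 2290$)
$\frac{1}{w{\left(290,Y \right)} + a} = \frac{1}{\frac{693}{5} + 2290} = \frac{1}{\frac{12143}{5}} = \frac{5}{12143}$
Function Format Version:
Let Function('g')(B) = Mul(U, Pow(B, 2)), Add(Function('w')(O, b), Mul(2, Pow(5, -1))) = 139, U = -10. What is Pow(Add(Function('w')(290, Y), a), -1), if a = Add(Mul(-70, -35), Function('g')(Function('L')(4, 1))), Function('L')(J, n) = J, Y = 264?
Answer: Rational(5, 12143) ≈ 0.00041176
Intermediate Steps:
Function('w')(O, b) = Rational(693, 5) (Function('w')(O, b) = Add(Rational(-2, 5), 139) = Rational(693, 5))
Function('g')(B) = Mul(-10, Pow(B, 2))
a = 2290 (a = Add(Mul(-70, -35), Mul(-10, Pow(4, 2))) = Add(2450, Mul(-10, 16)) = Add(2450, -160) = 2290)
Pow(Add(Function('w')(290, Y), a), -1) = Pow(Add(Rational(693, 5), 2290), -1) = Pow(Rational(12143, 5), -1) = Rational(5, 12143)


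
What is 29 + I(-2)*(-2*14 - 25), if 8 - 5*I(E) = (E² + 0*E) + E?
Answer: -173/5 ≈ -34.600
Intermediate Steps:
I(E) = 8/5 - E/5 - E²/5 (I(E) = 8/5 - ((E² + 0*E) + E)/5 = 8/5 - ((E² + 0) + E)/5 = 8/5 - (E² + E)/5 = 8/5 - (E + E²)/5 = 8/5 + (-E/5 - E²/5) = 8/5 - E/5 - E²/5)
29 + I(-2)*(-2*14 - 25) = 29 + (8/5 - ⅕*(-2) - ⅕*(-2)²)*(-2*14 - 25) = 29 + (8/5 + ⅖ - ⅕*4)*(-28 - 25) = 29 + (8/5 + ⅖ - ⅘)*(-53) = 29 + (6/5)*(-53) = 29 - 318/5 = -173/5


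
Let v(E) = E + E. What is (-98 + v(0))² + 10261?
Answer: 19865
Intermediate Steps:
v(E) = 2*E
(-98 + v(0))² + 10261 = (-98 + 2*0)² + 10261 = (-98 + 0)² + 10261 = (-98)² + 10261 = 9604 + 10261 = 19865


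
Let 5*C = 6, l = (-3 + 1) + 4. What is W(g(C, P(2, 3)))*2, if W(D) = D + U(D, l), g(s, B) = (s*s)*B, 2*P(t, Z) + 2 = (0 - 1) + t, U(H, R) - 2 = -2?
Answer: -36/25 ≈ -1.4400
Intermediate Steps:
l = 2 (l = -2 + 4 = 2)
U(H, R) = 0 (U(H, R) = 2 - 2 = 0)
C = 6/5 (C = (⅕)*6 = 6/5 ≈ 1.2000)
P(t, Z) = -3/2 + t/2 (P(t, Z) = -1 + ((0 - 1) + t)/2 = -1 + (-1 + t)/2 = -1 + (-½ + t/2) = -3/2 + t/2)
g(s, B) = B*s² (g(s, B) = s²*B = B*s²)
W(D) = D (W(D) = D + 0 = D)
W(g(C, P(2, 3)))*2 = ((-3/2 + (½)*2)*(6/5)²)*2 = ((-3/2 + 1)*(36/25))*2 = -½*36/25*2 = -18/25*2 = -36/25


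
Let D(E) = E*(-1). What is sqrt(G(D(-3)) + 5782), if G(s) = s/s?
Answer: sqrt(5783) ≈ 76.046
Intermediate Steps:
D(E) = -E
G(s) = 1
sqrt(G(D(-3)) + 5782) = sqrt(1 + 5782) = sqrt(5783)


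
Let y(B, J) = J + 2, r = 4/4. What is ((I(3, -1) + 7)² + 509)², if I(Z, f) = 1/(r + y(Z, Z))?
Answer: 406949929/1296 ≈ 3.1400e+5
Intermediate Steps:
r = 1 (r = 4*(¼) = 1)
y(B, J) = 2 + J
I(Z, f) = 1/(3 + Z) (I(Z, f) = 1/(1 + (2 + Z)) = 1/(3 + Z))
((I(3, -1) + 7)² + 509)² = ((1/(3 + 3) + 7)² + 509)² = ((1/6 + 7)² + 509)² = ((⅙ + 7)² + 509)² = ((43/6)² + 509)² = (1849/36 + 509)² = (20173/36)² = 406949929/1296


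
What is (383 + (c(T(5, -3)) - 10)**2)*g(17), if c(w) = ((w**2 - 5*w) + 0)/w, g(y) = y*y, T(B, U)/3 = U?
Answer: 277151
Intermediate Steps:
T(B, U) = 3*U
g(y) = y**2
c(w) = (w**2 - 5*w)/w
(383 + (c(T(5, -3)) - 10)**2)*g(17) = (383 + ((-5 + 3*(-3)) - 10)**2)*17**2 = (383 + ((-5 - 9) - 10)**2)*289 = (383 + (-14 - 10)**2)*289 = (383 + (-24)**2)*289 = (383 + 576)*289 = 959*289 = 277151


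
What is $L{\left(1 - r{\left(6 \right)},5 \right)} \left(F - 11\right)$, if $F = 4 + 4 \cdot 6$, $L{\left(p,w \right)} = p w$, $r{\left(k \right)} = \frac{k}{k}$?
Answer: $0$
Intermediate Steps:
$r{\left(k \right)} = 1$
$F = 28$ ($F = 4 + 24 = 28$)
$L{\left(1 - r{\left(6 \right)},5 \right)} \left(F - 11\right) = \left(1 - 1\right) 5 \left(28 - 11\right) = \left(1 - 1\right) 5 \cdot 17 = 0 \cdot 5 \cdot 17 = 0 \cdot 17 = 0$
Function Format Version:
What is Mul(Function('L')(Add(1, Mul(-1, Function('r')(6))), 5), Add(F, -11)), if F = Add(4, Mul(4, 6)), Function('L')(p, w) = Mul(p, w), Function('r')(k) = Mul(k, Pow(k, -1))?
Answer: 0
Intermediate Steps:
Function('r')(k) = 1
F = 28 (F = Add(4, 24) = 28)
Mul(Function('L')(Add(1, Mul(-1, Function('r')(6))), 5), Add(F, -11)) = Mul(Mul(Add(1, Mul(-1, 1)), 5), Add(28, -11)) = Mul(Mul(Add(1, -1), 5), 17) = Mul(Mul(0, 5), 17) = Mul(0, 17) = 0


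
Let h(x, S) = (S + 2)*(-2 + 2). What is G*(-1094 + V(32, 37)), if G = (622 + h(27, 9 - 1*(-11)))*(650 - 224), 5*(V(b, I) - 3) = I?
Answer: -1435618296/5 ≈ -2.8712e+8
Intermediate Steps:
V(b, I) = 3 + I/5
h(x, S) = 0 (h(x, S) = (2 + S)*0 = 0)
G = 264972 (G = (622 + 0)*(650 - 224) = 622*426 = 264972)
G*(-1094 + V(32, 37)) = 264972*(-1094 + (3 + (⅕)*37)) = 264972*(-1094 + (3 + 37/5)) = 264972*(-1094 + 52/5) = 264972*(-5418/5) = -1435618296/5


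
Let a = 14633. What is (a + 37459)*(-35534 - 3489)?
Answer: -2032786116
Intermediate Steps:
(a + 37459)*(-35534 - 3489) = (14633 + 37459)*(-35534 - 3489) = 52092*(-39023) = -2032786116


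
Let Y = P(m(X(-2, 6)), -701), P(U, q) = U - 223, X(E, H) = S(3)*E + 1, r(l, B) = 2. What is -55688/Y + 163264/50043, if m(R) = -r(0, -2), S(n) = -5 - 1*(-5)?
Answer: 941176328/3753225 ≈ 250.76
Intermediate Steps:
S(n) = 0 (S(n) = -5 + 5 = 0)
X(E, H) = 1 (X(E, H) = 0*E + 1 = 0 + 1 = 1)
m(R) = -2 (m(R) = -1*2 = -2)
P(U, q) = -223 + U
Y = -225 (Y = -223 - 2 = -225)
-55688/Y + 163264/50043 = -55688/(-225) + 163264/50043 = -55688*(-1/225) + 163264*(1/50043) = 55688/225 + 163264/50043 = 941176328/3753225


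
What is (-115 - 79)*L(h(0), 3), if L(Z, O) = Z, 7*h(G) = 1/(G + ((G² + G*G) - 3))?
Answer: 194/21 ≈ 9.2381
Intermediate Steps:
h(G) = 1/(7*(-3 + G + 2*G²)) (h(G) = 1/(7*(G + ((G² + G*G) - 3))) = 1/(7*(G + ((G² + G²) - 3))) = 1/(7*(G + (2*G² - 3))) = 1/(7*(G + (-3 + 2*G²))) = 1/(7*(-3 + G + 2*G²)))
(-115 - 79)*L(h(0), 3) = (-115 - 79)*(1/(7*(-3 + 0 + 2*0²))) = -194/(7*(-3 + 0 + 2*0)) = -194/(7*(-3 + 0 + 0)) = -194/(7*(-3)) = -194*(-1)/(7*3) = -194*(-1/21) = 194/21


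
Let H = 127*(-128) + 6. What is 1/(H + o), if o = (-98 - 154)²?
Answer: 1/47254 ≈ 2.1162e-5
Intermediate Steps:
o = 63504 (o = (-252)² = 63504)
H = -16250 (H = -16256 + 6 = -16250)
1/(H + o) = 1/(-16250 + 63504) = 1/47254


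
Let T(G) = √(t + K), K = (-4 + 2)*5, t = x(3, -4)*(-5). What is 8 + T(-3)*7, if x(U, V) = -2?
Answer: 8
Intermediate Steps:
t = 10 (t = -2*(-5) = 10)
K = -10 (K = -2*5 = -10)
T(G) = 0 (T(G) = √(10 - 10) = √0 = 0)
8 + T(-3)*7 = 8 + 0*7 = 8 + 0 = 8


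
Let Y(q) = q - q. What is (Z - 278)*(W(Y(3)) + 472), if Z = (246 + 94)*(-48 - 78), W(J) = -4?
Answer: -20179224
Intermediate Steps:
Y(q) = 0
Z = -42840 (Z = 340*(-126) = -42840)
(Z - 278)*(W(Y(3)) + 472) = (-42840 - 278)*(-4 + 472) = -43118*468 = -20179224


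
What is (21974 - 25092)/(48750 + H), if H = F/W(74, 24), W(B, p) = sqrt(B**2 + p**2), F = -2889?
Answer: -306639710000/4794315967893 - 2001756*sqrt(1513)/1598105322631 ≈ -0.064008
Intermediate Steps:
H = -2889*sqrt(1513)/3026 (H = -2889/sqrt(74**2 + 24**2) = -2889/sqrt(5476 + 576) = -2889*sqrt(1513)/3026 ≈ -37.136)
(21974 - 25092)/(48750 + H) = (21974 - 25092)/(48750 - 2889*sqrt(1513)/3026) = -3118/(48750 - 2889*sqrt(1513)/3026)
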